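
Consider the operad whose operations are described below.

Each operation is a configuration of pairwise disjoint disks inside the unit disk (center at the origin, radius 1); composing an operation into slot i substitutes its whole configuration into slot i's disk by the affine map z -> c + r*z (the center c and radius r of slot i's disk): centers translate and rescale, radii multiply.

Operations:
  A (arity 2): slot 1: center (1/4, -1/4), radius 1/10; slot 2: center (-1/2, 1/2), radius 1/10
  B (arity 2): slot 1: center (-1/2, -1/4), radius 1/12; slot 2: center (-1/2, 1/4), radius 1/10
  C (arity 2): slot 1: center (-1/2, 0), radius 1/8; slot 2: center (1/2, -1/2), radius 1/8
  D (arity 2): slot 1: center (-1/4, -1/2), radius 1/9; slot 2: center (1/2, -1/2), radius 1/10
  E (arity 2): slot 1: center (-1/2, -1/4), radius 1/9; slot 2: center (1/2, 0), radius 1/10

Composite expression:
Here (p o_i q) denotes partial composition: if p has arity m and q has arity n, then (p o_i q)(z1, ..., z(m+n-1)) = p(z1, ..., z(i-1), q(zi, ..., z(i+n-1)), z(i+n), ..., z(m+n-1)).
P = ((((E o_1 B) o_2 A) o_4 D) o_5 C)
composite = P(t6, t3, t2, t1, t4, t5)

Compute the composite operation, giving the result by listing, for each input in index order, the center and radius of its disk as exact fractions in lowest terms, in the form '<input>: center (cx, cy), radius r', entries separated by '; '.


t1: center (19/40, -1/20), radius 1/90; t2: center (-101/180, -13/60), radius 1/900; t3: center (-199/360, -9/40), radius 1/900; t4: center (109/200, -1/20), radius 1/800; t5: center (111/200, -11/200), radius 1/800; t6: center (-5/9, -5/18), radius 1/108

Below E, radii multiply path by path; the t-disk centers shift.
t6: after 2 affine steps, its disk has center (-5/9, -5/18), radius 1/108
t3: after 3 affine steps, its disk has center (-199/360, -9/40), radius 1/900
t2: after 3 affine steps, its disk has center (-101/180, -13/60), radius 1/900
t1: after 2 affine steps, its disk has center (19/40, -1/20), radius 1/90
t4: after 3 affine steps, its disk has center (109/200, -1/20), radius 1/800
t5: after 3 affine steps, its disk has center (111/200, -11/200), radius 1/800


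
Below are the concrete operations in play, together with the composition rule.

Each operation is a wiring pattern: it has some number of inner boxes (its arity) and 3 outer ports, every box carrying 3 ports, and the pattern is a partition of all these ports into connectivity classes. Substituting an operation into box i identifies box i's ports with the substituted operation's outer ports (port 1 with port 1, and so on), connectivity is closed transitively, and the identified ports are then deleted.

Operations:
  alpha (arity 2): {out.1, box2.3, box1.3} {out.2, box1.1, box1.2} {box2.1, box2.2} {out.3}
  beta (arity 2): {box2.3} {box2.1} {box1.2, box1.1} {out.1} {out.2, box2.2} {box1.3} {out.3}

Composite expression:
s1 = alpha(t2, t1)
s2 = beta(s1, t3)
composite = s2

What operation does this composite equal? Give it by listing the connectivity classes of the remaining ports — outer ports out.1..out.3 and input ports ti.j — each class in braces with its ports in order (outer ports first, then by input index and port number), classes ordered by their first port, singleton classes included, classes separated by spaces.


{out.1} {out.2, t3.2} {out.3} {t1.1, t1.2} {t1.3, t2.1, t2.2, t2.3} {t3.1} {t3.3}

Substituting into beta glues patterns; closure does the rest.
through alpha, on inputs (t2, t1): {out.1, t1.3, t2.3} {out.2, t2.1, t2.2} {out.3} {t1.1, t1.2} (out.j = stage outer ports)
through beta, on inputs (t2, t1, t3): {out.1} {out.2, t3.2} {out.3} {t1.1, t1.2} {t1.3, t2.1, t2.2, t2.3} {t3.1} {t3.3} (out.j = stage outer ports)


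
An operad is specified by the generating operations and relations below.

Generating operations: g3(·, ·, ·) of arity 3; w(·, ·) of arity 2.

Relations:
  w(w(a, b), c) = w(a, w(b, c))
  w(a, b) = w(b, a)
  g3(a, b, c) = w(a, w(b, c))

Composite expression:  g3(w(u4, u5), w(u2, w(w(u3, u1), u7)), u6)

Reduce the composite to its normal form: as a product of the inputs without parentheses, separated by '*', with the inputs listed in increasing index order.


Both nesting and order wash out for g3; what remains is which u's occur.
w(u4, u5) spells out as u4 * u5
w(u3, u1) spells out as u3 * u1
w(w(u3, u1), u7) spells out as u3 * u1 * u7
w(u2, w(w(u3, u1), u7)) spells out as u2 * u3 * u1 * u7
g3(w(u4, u5), w(u2, w(w(u3, u1), u7)), u6) spells out as u4 * u5 * u2 * u3 * u1 * u7 * u6
putting the inputs in ascending order: u1 * u2 * u3 * u4 * u5 * u6 * u7

u1 * u2 * u3 * u4 * u5 * u6 * u7


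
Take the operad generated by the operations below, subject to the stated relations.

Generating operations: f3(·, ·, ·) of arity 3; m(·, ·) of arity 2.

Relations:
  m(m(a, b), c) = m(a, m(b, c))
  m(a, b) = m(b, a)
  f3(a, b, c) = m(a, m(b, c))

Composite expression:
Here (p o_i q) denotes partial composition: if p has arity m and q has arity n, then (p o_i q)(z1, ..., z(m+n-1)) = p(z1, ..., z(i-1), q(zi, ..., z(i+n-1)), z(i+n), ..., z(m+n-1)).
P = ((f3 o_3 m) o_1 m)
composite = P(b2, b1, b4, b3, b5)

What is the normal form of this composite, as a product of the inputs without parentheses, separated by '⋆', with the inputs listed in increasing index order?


b1 ⋆ b2 ⋆ b3 ⋆ b4 ⋆ b5

Both nesting and order wash out for f3; what remains is which b's occur.
m(b2, b1) reduces to b2 ⋆ b1
m(b3, b5) reduces to b3 ⋆ b5
f3(m(b2, b1), b4, m(b3, b5)) reduces to b2 ⋆ b1 ⋆ b4 ⋆ b3 ⋆ b5
sorting the factors by input index: b1 ⋆ b2 ⋆ b3 ⋆ b4 ⋆ b5


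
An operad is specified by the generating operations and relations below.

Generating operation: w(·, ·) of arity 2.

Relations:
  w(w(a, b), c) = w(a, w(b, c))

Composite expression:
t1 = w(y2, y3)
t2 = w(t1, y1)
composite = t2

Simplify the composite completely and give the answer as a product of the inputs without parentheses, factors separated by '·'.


The w-tree's shape is irrelevant; the y-reading-order decides.
w(y2, y3) collapses to y2 · y3
w(w(y2, y3), y1) collapses to y2 · y3 · y1

y2 · y3 · y1


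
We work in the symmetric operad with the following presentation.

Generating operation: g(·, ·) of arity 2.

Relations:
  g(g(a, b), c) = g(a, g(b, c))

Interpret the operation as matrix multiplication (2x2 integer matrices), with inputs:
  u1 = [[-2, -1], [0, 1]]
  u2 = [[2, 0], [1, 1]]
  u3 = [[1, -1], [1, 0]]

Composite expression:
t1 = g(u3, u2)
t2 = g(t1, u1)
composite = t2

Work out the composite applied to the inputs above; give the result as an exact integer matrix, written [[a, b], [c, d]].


[[-2, -2], [-4, -2]]

g(u3, u2) = [[1, -1], [2, 0]]
g(g(u3, u2), u1) = [[-2, -2], [-4, -2]]


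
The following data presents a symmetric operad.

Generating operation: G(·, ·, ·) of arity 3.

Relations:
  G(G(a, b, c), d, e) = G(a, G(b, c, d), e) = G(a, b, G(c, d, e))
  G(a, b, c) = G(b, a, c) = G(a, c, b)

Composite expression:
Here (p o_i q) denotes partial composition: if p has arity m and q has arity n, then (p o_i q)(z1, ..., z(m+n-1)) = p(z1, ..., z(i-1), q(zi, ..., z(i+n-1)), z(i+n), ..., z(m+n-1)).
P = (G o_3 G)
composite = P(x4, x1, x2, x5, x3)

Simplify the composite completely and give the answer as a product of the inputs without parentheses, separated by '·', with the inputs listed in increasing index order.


Reordering under G is free, so list the x-inputs canonically.
G(x2, x5, x3) collapses to x2 · x5 · x3
G(x4, x1, G(x2, x5, x3)) collapses to x4 · x1 · x2 · x5 · x3
rearranged into index order: x1 · x2 · x3 · x4 · x5

x1 · x2 · x3 · x4 · x5


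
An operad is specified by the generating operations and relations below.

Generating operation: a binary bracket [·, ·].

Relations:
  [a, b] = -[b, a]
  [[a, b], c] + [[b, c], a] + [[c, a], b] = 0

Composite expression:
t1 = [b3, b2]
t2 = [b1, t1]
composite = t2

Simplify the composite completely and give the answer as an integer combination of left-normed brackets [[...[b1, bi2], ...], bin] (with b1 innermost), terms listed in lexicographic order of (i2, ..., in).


-[[b1, b2], b3] + [[b1, b3], b2]


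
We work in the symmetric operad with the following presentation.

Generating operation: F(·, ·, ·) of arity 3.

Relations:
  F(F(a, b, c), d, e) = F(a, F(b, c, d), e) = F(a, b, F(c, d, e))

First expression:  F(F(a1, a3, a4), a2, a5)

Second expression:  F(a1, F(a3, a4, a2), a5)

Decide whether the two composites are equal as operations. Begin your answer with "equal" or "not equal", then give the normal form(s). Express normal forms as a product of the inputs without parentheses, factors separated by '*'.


equal; both compose to a1 * a3 * a4 * a2 * a5


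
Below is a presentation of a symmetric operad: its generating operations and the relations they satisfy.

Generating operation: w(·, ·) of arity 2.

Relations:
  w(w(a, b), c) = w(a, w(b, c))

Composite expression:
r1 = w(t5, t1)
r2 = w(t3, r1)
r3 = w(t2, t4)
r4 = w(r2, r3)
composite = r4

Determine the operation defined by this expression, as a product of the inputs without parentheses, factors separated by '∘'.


All parenthesizations of w agree; list the t-inputs left to right.
w(t5, t1) reduces to t5 ∘ t1
w(t3, w(t5, t1)) reduces to t3 ∘ t5 ∘ t1
w(t2, t4) reduces to t2 ∘ t4
w(w(t3, w(t5, t1)), w(t2, t4)) reduces to t3 ∘ t5 ∘ t1 ∘ t2 ∘ t4

t3 ∘ t5 ∘ t1 ∘ t2 ∘ t4


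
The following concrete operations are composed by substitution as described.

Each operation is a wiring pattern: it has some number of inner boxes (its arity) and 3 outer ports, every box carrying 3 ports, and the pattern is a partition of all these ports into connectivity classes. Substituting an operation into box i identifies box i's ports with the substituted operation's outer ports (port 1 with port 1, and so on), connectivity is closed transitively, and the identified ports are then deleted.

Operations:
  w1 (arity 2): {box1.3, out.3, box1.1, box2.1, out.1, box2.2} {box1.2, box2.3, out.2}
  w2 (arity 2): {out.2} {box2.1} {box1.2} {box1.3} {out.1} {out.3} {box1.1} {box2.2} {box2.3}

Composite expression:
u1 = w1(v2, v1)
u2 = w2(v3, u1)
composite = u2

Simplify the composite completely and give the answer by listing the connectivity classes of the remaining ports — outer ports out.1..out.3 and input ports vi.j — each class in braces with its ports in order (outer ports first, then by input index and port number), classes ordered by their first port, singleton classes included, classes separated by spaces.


Treat the ports identified at w2 as solder joints: merge, then drop.
through w1, on inputs (v2, v1): {out.1, out.3, v1.1, v1.2, v2.1, v2.3} {out.2, v1.3, v2.2} (out.j = stage outer ports)
through w2, on inputs (v3, v2, v1): {out.1} {out.2} {out.3} {v1.1, v1.2, v2.1, v2.3} {v1.3, v2.2} {v3.1} {v3.2} {v3.3} (out.j = stage outer ports)

{out.1} {out.2} {out.3} {v1.1, v1.2, v2.1, v2.3} {v1.3, v2.2} {v3.1} {v3.2} {v3.3}


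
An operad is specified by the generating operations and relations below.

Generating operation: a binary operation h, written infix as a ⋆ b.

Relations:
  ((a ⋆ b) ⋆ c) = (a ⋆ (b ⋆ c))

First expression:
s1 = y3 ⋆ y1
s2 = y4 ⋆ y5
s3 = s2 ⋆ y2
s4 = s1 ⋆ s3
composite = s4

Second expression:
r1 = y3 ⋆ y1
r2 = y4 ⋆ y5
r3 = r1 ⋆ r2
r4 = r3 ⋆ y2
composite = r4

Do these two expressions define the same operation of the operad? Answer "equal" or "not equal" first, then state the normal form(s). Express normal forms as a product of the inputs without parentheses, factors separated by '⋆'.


equal; both compose to y3 ⋆ y1 ⋆ y4 ⋆ y5 ⋆ y2

Normal form of the first expression: y3 ⋆ y1 ⋆ y4 ⋆ y5 ⋆ y2
Normal form of the second expression: y3 ⋆ y1 ⋆ y4 ⋆ y5 ⋆ y2
The normal forms match — equal.


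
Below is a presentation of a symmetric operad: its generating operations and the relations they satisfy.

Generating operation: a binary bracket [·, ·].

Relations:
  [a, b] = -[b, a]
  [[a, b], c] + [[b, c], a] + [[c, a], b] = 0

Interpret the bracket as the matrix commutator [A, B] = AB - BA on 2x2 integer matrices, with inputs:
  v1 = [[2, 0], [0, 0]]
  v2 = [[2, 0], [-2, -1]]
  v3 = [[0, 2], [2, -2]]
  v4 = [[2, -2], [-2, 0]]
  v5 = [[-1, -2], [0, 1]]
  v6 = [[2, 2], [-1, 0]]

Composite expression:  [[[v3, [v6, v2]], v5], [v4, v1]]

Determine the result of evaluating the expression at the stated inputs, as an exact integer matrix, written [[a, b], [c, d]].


[[48, -288], [-288, -48]]

[v6, v2] = [[-4, -6], [1, 4]]
[v3, [v6, v2]] = [[14, 4], [-18, -14]]
[[v3, [v6, v2]], v5] = [[-36, -48], [36, 36]]
[v4, v1] = [[0, 4], [-4, 0]]
[[[v3, [v6, v2]], v5], [v4, v1]] = [[48, -288], [-288, -48]]


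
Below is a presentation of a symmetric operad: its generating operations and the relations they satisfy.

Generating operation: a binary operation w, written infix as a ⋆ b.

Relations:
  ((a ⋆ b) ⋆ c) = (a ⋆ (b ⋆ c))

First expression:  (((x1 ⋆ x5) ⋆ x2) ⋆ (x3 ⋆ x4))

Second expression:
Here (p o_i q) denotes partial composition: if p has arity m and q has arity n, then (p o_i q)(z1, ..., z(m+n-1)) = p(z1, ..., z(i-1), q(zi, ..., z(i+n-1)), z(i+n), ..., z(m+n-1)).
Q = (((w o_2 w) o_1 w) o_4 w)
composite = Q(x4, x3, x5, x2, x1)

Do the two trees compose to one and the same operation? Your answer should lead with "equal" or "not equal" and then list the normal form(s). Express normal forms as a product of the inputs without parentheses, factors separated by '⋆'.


not equal; the first gives x1 ⋆ x5 ⋆ x2 ⋆ x3 ⋆ x4 and the second x4 ⋆ x3 ⋆ x5 ⋆ x2 ⋆ x1


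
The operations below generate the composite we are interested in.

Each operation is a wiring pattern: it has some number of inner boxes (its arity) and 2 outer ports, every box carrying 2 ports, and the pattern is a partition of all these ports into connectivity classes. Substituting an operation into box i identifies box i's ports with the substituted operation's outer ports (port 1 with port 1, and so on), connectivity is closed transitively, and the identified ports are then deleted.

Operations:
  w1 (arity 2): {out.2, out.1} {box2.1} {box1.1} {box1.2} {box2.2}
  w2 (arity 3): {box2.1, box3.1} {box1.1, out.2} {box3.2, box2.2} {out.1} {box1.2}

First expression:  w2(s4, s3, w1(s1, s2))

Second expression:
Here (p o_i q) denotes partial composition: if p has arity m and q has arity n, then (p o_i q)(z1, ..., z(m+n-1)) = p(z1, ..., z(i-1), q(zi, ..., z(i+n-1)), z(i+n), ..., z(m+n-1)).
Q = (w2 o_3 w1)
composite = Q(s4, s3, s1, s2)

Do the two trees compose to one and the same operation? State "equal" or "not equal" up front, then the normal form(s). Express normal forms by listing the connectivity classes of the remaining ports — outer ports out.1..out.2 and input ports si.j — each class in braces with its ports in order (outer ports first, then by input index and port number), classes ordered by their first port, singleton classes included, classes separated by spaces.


The first expression reduces to {out.1} {out.2, s4.1} {s1.1} {s1.2} {s2.1} {s2.2} {s3.1, s3.2} {s4.2}
The second expression reduces to {out.1} {out.2, s4.1} {s1.1} {s1.2} {s2.1} {s2.2} {s3.1, s3.2} {s4.2}
Same normal form: equal.

equal — both sides give {out.1} {out.2, s4.1} {s1.1} {s1.2} {s2.1} {s2.2} {s3.1, s3.2} {s4.2}


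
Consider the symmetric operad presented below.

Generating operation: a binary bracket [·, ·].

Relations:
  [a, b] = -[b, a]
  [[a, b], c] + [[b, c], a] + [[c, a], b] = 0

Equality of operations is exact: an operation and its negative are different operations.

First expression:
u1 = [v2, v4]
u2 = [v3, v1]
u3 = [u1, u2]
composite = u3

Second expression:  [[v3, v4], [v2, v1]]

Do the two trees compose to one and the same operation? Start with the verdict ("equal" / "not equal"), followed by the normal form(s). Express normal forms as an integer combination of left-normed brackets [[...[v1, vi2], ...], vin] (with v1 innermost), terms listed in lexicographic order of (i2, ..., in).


not equal; the first gives [[[v1, v3], v2], v4] - [[[v1, v3], v4], v2] and the second [[[v1, v2], v3], v4] - [[[v1, v2], v4], v3]

The first expression reduces to [[[v1, v3], v2], v4] - [[[v1, v3], v4], v2]
The second expression reduces to [[[v1, v2], v3], v4] - [[[v1, v2], v4], v3]
Different reductions; not equal.


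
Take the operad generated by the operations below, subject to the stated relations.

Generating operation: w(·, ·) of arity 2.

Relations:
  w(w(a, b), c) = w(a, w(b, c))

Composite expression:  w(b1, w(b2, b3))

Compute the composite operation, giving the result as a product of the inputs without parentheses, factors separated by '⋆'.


Every regrouping of w is equal, so read the b-inputs in written order.
w(b2, b3) spells out as b2 ⋆ b3
w(b1, w(b2, b3)) spells out as b1 ⋆ b2 ⋆ b3

b1 ⋆ b2 ⋆ b3


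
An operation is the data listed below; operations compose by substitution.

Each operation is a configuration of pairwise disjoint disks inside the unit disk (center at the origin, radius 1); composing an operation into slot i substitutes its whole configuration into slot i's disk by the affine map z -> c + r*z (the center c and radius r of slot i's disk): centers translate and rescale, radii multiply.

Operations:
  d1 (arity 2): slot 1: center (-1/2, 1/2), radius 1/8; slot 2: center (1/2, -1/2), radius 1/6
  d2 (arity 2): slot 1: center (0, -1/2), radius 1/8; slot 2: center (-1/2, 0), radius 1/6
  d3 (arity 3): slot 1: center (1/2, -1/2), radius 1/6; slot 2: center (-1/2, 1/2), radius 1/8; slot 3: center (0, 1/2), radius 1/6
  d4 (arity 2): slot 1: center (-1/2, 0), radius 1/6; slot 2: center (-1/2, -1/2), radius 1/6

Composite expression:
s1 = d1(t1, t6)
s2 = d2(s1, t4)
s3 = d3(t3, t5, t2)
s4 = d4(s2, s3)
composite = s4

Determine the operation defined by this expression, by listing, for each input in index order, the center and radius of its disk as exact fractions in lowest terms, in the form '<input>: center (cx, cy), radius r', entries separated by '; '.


t1: center (-49/96, -7/96), radius 1/384; t2: center (-1/2, -5/12), radius 1/36; t3: center (-5/12, -7/12), radius 1/36; t4: center (-7/12, 0), radius 1/36; t5: center (-7/12, -5/12), radius 1/48; t6: center (-47/96, -3/32), radius 1/288

Each t-disk chains the slot maps above it in d4; radii multiply.
input t1: composing its 3 substitution steps yields center (-49/96, -7/96), radius 1/384
input t6: composing its 3 substitution steps yields center (-47/96, -3/32), radius 1/288
input t4: composing its 2 substitution steps yields center (-7/12, 0), radius 1/36
input t3: composing its 2 substitution steps yields center (-5/12, -7/12), radius 1/36
input t5: composing its 2 substitution steps yields center (-7/12, -5/12), radius 1/48
input t2: composing its 2 substitution steps yields center (-1/2, -5/12), radius 1/36


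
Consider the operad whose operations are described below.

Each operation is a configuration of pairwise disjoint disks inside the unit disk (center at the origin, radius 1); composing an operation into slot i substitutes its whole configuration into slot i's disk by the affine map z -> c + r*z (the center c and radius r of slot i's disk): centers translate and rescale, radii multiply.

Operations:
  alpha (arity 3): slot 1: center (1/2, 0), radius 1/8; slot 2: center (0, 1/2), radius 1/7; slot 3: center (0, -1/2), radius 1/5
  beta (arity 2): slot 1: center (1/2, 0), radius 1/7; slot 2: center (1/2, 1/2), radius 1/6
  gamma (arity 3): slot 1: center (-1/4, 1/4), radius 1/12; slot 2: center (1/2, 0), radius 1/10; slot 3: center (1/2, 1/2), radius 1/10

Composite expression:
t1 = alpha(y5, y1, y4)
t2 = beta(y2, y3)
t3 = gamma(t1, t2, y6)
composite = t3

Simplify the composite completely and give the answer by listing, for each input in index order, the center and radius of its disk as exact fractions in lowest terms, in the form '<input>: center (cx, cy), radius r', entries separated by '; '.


y1: center (-1/4, 7/24), radius 1/84; y2: center (11/20, 0), radius 1/70; y3: center (11/20, 1/20), radius 1/60; y4: center (-1/4, 5/24), radius 1/60; y5: center (-5/24, 1/4), radius 1/96; y6: center (1/2, 1/2), radius 1/10

Nesting under gamma composes maps z -> c + r*z down each y-path.
tracing y5 down its 2-map path: center (-5/24, 1/4), radius 1/96
tracing y1 down its 2-map path: center (-1/4, 7/24), radius 1/84
tracing y4 down its 2-map path: center (-1/4, 5/24), radius 1/60
tracing y2 down its 2-map path: center (11/20, 0), radius 1/70
tracing y3 down its 2-map path: center (11/20, 1/20), radius 1/60
tracing y6 down its 1-map path: center (1/2, 1/2), radius 1/10


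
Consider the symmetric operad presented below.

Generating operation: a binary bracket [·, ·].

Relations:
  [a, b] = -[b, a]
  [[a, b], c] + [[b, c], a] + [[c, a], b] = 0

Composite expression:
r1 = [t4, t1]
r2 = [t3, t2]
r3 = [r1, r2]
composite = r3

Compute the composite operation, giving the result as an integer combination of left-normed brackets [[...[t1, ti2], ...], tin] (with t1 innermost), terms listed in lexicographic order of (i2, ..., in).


[[[t1, t4], t2], t3] - [[[t1, t4], t3], t2]


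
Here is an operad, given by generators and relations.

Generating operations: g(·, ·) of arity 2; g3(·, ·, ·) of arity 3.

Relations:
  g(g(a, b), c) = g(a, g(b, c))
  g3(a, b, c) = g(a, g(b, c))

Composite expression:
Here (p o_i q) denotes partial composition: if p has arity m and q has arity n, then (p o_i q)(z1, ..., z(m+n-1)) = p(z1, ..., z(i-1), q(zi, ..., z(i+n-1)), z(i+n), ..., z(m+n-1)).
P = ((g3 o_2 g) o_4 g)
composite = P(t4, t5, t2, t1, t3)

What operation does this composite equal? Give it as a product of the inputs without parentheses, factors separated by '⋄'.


t4 ⋄ t5 ⋄ t2 ⋄ t1 ⋄ t3

Key point: g3 is associative — brackets drop, the t-order remains.
g(t5, t2) reduces to t5 ⋄ t2
g(t1, t3) reduces to t1 ⋄ t3
g3(t4, g(t5, t2), g(t1, t3)) reduces to t4 ⋄ t5 ⋄ t2 ⋄ t1 ⋄ t3


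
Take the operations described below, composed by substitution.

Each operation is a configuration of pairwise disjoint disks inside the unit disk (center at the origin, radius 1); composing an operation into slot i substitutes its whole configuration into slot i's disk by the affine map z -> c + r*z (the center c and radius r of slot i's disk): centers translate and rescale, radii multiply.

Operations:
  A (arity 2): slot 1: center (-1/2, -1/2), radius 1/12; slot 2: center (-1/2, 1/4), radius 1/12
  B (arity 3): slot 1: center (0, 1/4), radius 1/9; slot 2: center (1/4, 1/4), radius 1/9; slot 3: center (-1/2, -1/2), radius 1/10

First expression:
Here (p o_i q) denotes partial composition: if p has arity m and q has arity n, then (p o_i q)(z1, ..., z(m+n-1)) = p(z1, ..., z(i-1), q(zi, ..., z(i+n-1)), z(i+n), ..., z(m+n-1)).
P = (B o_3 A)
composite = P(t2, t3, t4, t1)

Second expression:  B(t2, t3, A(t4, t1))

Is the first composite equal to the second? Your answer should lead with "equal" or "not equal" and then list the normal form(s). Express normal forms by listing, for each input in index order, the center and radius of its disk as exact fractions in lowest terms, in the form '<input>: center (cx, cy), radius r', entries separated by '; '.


equal; both compose to t1: center (-11/20, -19/40), radius 1/120; t2: center (0, 1/4), radius 1/9; t3: center (1/4, 1/4), radius 1/9; t4: center (-11/20, -11/20), radius 1/120

In normal form, the first expression is t1: center (-11/20, -19/40), radius 1/120; t2: center (0, 1/4), radius 1/9; t3: center (1/4, 1/4), radius 1/9; t4: center (-11/20, -11/20), radius 1/120
In normal form, the second expression is t1: center (-11/20, -19/40), radius 1/120; t2: center (0, 1/4), radius 1/9; t3: center (1/4, 1/4), radius 1/9; t4: center (-11/20, -11/20), radius 1/120
The forms coincide; equal.


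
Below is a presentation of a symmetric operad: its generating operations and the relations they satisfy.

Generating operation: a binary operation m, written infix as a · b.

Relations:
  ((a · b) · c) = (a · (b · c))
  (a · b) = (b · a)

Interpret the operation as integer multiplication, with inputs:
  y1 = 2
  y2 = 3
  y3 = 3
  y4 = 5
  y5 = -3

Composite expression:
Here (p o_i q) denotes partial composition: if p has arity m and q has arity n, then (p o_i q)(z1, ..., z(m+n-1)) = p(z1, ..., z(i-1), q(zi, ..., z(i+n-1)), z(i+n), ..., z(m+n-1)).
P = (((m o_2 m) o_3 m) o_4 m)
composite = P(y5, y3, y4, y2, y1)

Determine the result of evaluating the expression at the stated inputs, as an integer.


-270


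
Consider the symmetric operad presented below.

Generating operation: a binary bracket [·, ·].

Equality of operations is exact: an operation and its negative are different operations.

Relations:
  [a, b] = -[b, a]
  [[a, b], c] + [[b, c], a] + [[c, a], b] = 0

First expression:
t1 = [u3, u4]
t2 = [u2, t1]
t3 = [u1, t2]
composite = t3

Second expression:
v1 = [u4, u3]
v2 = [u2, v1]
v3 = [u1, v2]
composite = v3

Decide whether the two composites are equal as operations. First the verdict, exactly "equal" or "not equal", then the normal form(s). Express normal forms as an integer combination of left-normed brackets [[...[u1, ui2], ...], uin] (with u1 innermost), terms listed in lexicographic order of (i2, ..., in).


not equal; the first gives [[[u1, u2], u3], u4] - [[[u1, u2], u4], u3] - [[[u1, u3], u4], u2] + [[[u1, u4], u3], u2] and the second -[[[u1, u2], u3], u4] + [[[u1, u2], u4], u3] + [[[u1, u3], u4], u2] - [[[u1, u4], u3], u2]


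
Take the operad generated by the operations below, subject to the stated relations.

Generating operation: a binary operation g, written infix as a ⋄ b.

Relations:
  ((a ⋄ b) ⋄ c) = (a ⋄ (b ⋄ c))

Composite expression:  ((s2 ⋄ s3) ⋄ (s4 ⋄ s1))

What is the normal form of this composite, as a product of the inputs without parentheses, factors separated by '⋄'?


s2 ⋄ s3 ⋄ s4 ⋄ s1


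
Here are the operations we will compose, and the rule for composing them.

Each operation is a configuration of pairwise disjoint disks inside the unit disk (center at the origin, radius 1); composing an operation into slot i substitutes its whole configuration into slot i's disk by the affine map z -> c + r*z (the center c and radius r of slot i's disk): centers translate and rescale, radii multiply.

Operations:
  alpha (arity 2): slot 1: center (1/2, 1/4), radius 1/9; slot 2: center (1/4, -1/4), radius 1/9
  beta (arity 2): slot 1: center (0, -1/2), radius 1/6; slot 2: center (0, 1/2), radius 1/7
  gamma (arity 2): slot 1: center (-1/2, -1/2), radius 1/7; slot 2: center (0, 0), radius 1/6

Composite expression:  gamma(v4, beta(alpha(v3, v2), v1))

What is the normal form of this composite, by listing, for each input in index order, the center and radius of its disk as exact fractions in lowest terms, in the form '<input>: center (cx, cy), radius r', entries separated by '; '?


v1: center (0, 1/12), radius 1/42; v2: center (1/144, -13/144), radius 1/324; v3: center (1/72, -11/144), radius 1/324; v4: center (-1/2, -1/2), radius 1/7


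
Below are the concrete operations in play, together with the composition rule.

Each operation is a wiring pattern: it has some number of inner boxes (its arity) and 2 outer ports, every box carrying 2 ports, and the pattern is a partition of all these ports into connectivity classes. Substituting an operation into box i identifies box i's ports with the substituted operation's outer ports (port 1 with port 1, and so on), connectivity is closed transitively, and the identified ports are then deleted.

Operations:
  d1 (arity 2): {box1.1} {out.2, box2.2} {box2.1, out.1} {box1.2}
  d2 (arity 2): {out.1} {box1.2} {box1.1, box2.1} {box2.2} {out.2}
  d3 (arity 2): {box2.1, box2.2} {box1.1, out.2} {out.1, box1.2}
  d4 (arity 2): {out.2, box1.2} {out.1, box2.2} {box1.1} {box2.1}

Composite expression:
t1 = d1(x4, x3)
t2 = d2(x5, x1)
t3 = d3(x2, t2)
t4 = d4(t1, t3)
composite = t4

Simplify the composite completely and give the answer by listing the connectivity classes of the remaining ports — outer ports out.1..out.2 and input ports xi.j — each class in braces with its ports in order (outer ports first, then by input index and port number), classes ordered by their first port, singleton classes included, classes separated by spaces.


{out.1, x2.1} {out.2, x3.2} {x1.1, x5.1} {x1.2} {x2.2} {x3.1} {x4.1} {x4.2} {x5.2}


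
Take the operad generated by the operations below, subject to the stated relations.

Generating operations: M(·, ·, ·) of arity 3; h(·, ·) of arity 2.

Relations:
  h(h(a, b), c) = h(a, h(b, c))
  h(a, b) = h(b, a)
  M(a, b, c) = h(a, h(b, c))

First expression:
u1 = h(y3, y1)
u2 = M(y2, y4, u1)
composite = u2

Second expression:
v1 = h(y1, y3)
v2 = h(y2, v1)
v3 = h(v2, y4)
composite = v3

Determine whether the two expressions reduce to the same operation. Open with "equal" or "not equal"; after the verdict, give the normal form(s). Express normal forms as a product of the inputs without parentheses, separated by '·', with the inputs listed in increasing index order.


equal: each reduces to y1 · y2 · y3 · y4

In normal form, the first expression is y1 · y2 · y3 · y4
In normal form, the second expression is y1 · y2 · y3 · y4
The normal forms match — equal.


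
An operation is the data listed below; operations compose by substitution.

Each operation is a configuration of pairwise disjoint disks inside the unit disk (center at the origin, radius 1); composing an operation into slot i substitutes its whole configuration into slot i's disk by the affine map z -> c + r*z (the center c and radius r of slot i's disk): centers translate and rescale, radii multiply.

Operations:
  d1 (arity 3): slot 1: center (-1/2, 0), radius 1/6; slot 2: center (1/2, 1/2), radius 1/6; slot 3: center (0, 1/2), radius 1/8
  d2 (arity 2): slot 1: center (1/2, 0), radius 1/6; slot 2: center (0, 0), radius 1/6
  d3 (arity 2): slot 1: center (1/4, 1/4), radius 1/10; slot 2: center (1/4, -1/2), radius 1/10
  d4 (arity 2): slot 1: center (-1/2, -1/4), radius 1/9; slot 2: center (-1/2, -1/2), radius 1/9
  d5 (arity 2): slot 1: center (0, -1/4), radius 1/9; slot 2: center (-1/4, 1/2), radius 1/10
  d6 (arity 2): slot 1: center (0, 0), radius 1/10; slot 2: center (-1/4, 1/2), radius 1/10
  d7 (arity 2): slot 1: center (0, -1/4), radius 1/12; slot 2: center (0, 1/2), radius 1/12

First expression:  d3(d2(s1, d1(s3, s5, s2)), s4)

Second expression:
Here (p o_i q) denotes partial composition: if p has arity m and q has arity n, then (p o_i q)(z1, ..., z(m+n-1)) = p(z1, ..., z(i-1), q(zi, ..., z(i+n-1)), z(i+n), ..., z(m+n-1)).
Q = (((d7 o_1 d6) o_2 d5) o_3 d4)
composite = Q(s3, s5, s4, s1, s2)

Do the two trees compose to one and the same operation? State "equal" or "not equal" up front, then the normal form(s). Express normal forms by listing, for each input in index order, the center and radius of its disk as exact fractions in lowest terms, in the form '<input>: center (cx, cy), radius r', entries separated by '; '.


not equal; the first gives s1: center (3/10, 1/4), radius 1/60; s2: center (1/4, 31/120), radius 1/480; s3: center (29/120, 1/4), radius 1/360; s4: center (1/4, -1/2), radius 1/10; s5: center (31/120, 31/120), radius 1/360 and the second s1: center (-7/300, -491/2400), radius 1/10800; s2: center (0, 1/2), radius 1/12; s3: center (0, -1/4), radius 1/120; s4: center (-7/300, -327/1600), radius 1/10800; s5: center (-1/48, -101/480), radius 1/1080

The first expression reduces to s1: center (3/10, 1/4), radius 1/60; s2: center (1/4, 31/120), radius 1/480; s3: center (29/120, 1/4), radius 1/360; s4: center (1/4, -1/2), radius 1/10; s5: center (31/120, 31/120), radius 1/360
The second expression reduces to s1: center (-7/300, -491/2400), radius 1/10800; s2: center (0, 1/2), radius 1/12; s3: center (0, -1/4), radius 1/120; s4: center (-7/300, -327/1600), radius 1/10800; s5: center (-1/48, -101/480), radius 1/1080
The normal forms differ: not equal.


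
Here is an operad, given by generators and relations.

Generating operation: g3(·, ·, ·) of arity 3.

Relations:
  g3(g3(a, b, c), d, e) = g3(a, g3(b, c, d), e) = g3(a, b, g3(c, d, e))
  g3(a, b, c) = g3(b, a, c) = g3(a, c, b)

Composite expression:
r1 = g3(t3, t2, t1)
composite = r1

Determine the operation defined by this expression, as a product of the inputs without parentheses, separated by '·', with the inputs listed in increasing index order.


t1 · t2 · t3

Any arrangement under g3 is one operation, so sort the t-inputs.
g3(t3, t2, t1) flattens to t3 · t2 · t1
putting the inputs in ascending order: t1 · t2 · t3


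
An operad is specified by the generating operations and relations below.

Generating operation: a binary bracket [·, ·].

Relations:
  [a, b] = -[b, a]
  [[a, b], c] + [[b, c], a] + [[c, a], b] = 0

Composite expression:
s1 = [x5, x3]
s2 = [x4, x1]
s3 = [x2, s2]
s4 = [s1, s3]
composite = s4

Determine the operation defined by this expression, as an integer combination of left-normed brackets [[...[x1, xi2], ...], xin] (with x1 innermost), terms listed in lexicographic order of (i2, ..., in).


Skip Jacobi rewriting: expand, keep x1-initial words, read off terms.
Composite bracket: [[x5, x3], [x2, [x4, x1]]]
The bracket unfolds into 16 signed words via [a, b] = ab - ba (2^4 = 16).
Coefficients come from the x1-initial words:
  sign of x1x4x2x3x5 is +1, so it contributes +[[[[x1, x4], x2], x3], x5]
  sign of x1x4x2x5x3 is -1, so it contributes -[[[[x1, x4], x2], x5], x3]

[[[[x1, x4], x2], x3], x5] - [[[[x1, x4], x2], x5], x3]


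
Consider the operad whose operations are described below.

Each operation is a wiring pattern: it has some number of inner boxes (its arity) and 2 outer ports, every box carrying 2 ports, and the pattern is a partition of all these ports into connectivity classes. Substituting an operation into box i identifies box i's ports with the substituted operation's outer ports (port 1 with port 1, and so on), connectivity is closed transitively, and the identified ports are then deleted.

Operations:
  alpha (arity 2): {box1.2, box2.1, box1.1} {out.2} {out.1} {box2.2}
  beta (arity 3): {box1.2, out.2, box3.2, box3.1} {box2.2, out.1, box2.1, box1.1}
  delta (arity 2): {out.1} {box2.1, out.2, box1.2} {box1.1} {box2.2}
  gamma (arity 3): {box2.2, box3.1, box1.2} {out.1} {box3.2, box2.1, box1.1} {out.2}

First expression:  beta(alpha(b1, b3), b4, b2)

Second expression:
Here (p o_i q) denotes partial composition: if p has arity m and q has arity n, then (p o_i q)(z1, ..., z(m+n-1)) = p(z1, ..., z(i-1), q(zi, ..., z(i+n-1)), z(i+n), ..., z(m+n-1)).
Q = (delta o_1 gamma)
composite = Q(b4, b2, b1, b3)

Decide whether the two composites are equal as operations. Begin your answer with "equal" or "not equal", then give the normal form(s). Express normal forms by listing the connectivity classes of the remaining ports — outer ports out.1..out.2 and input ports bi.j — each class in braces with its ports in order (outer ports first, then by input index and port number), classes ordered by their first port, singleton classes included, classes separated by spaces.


not equal; first: {out.1, b4.1, b4.2} {out.2, b2.1, b2.2} {b1.1, b1.2, b3.1} {b3.2}; second: {out.1} {out.2, b3.1} {b1.1, b2.2, b4.2} {b1.2, b2.1, b4.1} {b3.2}

The first expression reduces to {out.1, b4.1, b4.2} {out.2, b2.1, b2.2} {b1.1, b1.2, b3.1} {b3.2}
The second expression reduces to {out.1} {out.2, b3.1} {b1.1, b2.2, b4.2} {b1.2, b2.1, b4.1} {b3.2}
No match — not equal.


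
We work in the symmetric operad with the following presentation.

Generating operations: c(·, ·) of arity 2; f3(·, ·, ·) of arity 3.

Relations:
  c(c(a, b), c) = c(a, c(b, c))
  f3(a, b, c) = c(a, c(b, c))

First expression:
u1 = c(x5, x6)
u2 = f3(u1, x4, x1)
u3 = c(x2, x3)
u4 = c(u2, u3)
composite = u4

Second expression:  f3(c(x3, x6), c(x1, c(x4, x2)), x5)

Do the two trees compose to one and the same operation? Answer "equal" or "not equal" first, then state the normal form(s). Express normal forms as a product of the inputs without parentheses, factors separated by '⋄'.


not equal: they reduce to x5 ⋄ x6 ⋄ x4 ⋄ x1 ⋄ x2 ⋄ x3 and x3 ⋄ x6 ⋄ x1 ⋄ x4 ⋄ x2 ⋄ x5

Normal form of the first expression: x5 ⋄ x6 ⋄ x4 ⋄ x1 ⋄ x2 ⋄ x3
Normal form of the second expression: x3 ⋄ x6 ⋄ x1 ⋄ x4 ⋄ x2 ⋄ x5
Different reductions; not equal.


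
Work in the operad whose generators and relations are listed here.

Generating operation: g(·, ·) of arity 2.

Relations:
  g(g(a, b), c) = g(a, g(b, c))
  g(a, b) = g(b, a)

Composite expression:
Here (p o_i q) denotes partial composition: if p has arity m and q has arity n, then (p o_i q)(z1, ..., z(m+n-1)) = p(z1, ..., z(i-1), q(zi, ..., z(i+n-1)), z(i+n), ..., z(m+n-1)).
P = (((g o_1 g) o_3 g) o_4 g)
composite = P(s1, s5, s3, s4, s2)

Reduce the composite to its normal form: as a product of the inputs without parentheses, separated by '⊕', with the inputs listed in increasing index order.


s1 ⊕ s2 ⊕ s3 ⊕ s4 ⊕ s5


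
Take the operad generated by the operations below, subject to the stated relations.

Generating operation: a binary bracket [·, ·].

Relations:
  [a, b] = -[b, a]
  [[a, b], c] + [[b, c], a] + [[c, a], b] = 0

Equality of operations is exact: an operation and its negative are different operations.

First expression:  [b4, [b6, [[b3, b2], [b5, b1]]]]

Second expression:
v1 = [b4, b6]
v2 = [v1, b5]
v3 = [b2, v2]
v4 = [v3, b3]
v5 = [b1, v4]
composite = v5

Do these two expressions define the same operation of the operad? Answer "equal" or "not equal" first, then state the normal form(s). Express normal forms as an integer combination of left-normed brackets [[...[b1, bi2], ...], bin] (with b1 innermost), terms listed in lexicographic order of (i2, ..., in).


not equal — first -[[[[[b1, b5], b2], b3], b6], b4] + [[[[[b1, b5], b3], b2], b6], b4], second [[[[[b1, b2], b4], b6], b5], b3] - [[[[[b1, b2], b5], b4], b6], b3] + [[[[[b1, b2], b5], b6], b4], b3] - [[[[[b1, b2], b6], b4], b5], b3] - [[[[[b1, b3], b2], b4], b6], b5] + [[[[[b1, b3], b2], b5], b4], b6] - [[[[[b1, b3], b2], b5], b6], b4] + [[[[[b1, b3], b2], b6], b4], b5] + [[[[[b1, b3], b4], b6], b5], b2] - [[[[[b1, b3], b5], b4], b6], b2] + [[[[[b1, b3], b5], b6], b4], b2] - [[[[[b1, b3], b6], b4], b5], b2] - [[[[[b1, b4], b6], b5], b2], b3] + [[[[[b1, b5], b4], b6], b2], b3] - [[[[[b1, b5], b6], b4], b2], b3] + [[[[[b1, b6], b4], b5], b2], b3]

The first expression reduces to -[[[[[b1, b5], b2], b3], b6], b4] + [[[[[b1, b5], b3], b2], b6], b4]
The second expression reduces to [[[[[b1, b2], b4], b6], b5], b3] - [[[[[b1, b2], b5], b4], b6], b3] + [[[[[b1, b2], b5], b6], b4], b3] - [[[[[b1, b2], b6], b4], b5], b3] - [[[[[b1, b3], b2], b4], b6], b5] + [[[[[b1, b3], b2], b5], b4], b6] - [[[[[b1, b3], b2], b5], b6], b4] + [[[[[b1, b3], b2], b6], b4], b5] + [[[[[b1, b3], b4], b6], b5], b2] - [[[[[b1, b3], b5], b4], b6], b2] + [[[[[b1, b3], b5], b6], b4], b2] - [[[[[b1, b3], b6], b4], b5], b2] - [[[[[b1, b4], b6], b5], b2], b3] + [[[[[b1, b5], b4], b6], b2], b3] - [[[[[b1, b5], b6], b4], b2], b3] + [[[[[b1, b6], b4], b5], b2], b3]
Different reductions; not equal.


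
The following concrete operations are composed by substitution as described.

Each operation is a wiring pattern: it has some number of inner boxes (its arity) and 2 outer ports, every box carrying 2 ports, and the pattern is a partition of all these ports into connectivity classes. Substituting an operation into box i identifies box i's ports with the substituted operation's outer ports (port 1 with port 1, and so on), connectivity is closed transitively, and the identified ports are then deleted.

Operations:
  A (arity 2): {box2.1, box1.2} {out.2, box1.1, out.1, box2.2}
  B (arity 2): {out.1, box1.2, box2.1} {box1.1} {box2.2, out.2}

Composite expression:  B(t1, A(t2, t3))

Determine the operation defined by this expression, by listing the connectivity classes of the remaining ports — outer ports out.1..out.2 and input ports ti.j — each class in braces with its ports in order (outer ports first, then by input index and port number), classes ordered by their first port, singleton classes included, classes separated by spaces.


{out.1, out.2, t1.2, t2.1, t3.2} {t1.1} {t2.2, t3.1}

Treat the ports identified at B as solder joints: merge, then drop.
stage A: inputs (t2, t3), connectivity {out.1, out.2, t2.1, t3.2} {t2.2, t3.1}, out.j its boundary
stage B: inputs (t1, t2, t3), connectivity {out.1, out.2, t1.2, t2.1, t3.2} {t1.1} {t2.2, t3.1}, out.j its boundary
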